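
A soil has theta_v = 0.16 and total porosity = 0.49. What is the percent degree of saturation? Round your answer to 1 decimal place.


Step 1: S = 100 * theta_v / n
Step 2: S = 100 * 0.16 / 0.49
Step 3: S = 32.7%

32.7


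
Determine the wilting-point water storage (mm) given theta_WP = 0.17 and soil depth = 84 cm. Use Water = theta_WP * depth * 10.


Step 1: Water (mm) = theta_WP * depth * 10
Step 2: Water = 0.17 * 84 * 10
Step 3: Water = 142.8 mm

142.8


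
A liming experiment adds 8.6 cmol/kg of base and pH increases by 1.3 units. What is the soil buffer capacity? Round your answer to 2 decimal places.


Step 1: BC = change in base / change in pH
Step 2: BC = 8.6 / 1.3
Step 3: BC = 6.62 cmol/(kg*pH unit)

6.62


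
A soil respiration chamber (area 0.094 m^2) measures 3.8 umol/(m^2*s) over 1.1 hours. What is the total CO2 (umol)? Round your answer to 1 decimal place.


Step 1: Convert time to seconds: 1.1 hr * 3600 = 3960.0 s
Step 2: Total = flux * area * time_s
Step 3: Total = 3.8 * 0.094 * 3960.0
Step 4: Total = 1414.5 umol

1414.5


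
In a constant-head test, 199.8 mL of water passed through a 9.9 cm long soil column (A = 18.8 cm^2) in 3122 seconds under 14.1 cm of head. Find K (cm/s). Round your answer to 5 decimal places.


Step 1: K = Q * L / (A * t * h)
Step 2: Numerator = 199.8 * 9.9 = 1978.02
Step 3: Denominator = 18.8 * 3122 * 14.1 = 827579.76
Step 4: K = 1978.02 / 827579.76 = 0.00239 cm/s

0.00239


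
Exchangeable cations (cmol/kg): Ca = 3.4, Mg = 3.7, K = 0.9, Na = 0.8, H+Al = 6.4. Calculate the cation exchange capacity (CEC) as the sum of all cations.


Step 1: CEC = Ca + Mg + K + Na + (H+Al)
Step 2: CEC = 3.4 + 3.7 + 0.9 + 0.8 + 6.4
Step 3: CEC = 15.2 cmol/kg

15.2


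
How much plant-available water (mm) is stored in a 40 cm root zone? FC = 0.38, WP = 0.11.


Step 1: Available water = (FC - WP) * depth * 10
Step 2: AW = (0.38 - 0.11) * 40 * 10
Step 3: AW = 0.27 * 40 * 10
Step 4: AW = 108.0 mm

108.0


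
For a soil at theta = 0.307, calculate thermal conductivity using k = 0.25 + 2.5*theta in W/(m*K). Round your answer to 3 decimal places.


Step 1: k = 0.25 + 2.5 * theta
Step 2: k = 0.25 + 2.5 * 0.307
Step 3: k = 0.25 + 0.768
Step 4: k = 1.018 W/(m*K)

1.018


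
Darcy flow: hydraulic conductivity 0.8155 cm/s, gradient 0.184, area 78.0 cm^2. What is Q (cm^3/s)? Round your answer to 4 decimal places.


Step 1: Apply Darcy's law: Q = K * i * A
Step 2: Q = 0.8155 * 0.184 * 78.0
Step 3: Q = 11.7041 cm^3/s

11.7041


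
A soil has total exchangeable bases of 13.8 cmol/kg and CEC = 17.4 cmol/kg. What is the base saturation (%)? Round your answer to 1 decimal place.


Step 1: BS = 100 * (sum of bases) / CEC
Step 2: BS = 100 * 13.8 / 17.4
Step 3: BS = 79.3%

79.3


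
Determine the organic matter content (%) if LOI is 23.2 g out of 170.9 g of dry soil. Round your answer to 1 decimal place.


Step 1: OM% = 100 * LOI / sample mass
Step 2: OM = 100 * 23.2 / 170.9
Step 3: OM = 13.6%

13.6


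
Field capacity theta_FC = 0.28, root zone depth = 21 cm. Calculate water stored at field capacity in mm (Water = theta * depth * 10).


Step 1: Water (mm) = theta_FC * depth (cm) * 10
Step 2: Water = 0.28 * 21 * 10
Step 3: Water = 58.8 mm

58.8


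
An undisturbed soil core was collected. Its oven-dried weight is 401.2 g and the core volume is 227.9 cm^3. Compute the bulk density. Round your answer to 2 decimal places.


Step 1: Identify the formula: BD = dry mass / volume
Step 2: Substitute values: BD = 401.2 / 227.9
Step 3: BD = 1.76 g/cm^3

1.76


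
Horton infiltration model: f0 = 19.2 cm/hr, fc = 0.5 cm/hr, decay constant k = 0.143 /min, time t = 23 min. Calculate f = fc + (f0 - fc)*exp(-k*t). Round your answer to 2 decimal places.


Step 1: f = fc + (f0 - fc) * exp(-k * t)
Step 2: exp(-0.143 * 23) = 0.037291
Step 3: f = 0.5 + (19.2 - 0.5) * 0.037291
Step 4: f = 0.5 + 18.7 * 0.037291
Step 5: f = 1.2 cm/hr

1.2


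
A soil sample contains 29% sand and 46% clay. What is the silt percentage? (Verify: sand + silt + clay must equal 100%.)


Step 1: sand + silt + clay = 100%
Step 2: silt = 100 - sand - clay
Step 3: silt = 100 - 29 - 46
Step 4: silt = 25%

25


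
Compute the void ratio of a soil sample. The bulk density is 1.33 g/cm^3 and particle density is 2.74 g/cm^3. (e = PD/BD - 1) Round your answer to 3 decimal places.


Step 1: e = PD / BD - 1
Step 2: e = 2.74 / 1.33 - 1
Step 3: e = 2.06015 - 1
Step 4: e = 1.06

1.06


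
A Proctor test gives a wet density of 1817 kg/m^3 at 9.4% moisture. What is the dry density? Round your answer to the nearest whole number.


Step 1: Dry density = wet density / (1 + w/100)
Step 2: Dry density = 1817 / (1 + 9.4/100)
Step 3: Dry density = 1817 / 1.094
Step 4: Dry density = 1661 kg/m^3

1661


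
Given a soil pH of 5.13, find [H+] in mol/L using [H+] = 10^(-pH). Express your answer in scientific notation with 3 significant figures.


Step 1: [H+] = 10^(-pH)
Step 2: [H+] = 10^(-5.13)
Step 3: [H+] = 7.41e-06 mol/L

7.41e-06


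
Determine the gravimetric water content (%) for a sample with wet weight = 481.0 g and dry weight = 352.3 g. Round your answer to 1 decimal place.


Step 1: Water mass = wet - dry = 481.0 - 352.3 = 128.7 g
Step 2: w = 100 * water mass / dry mass
Step 3: w = 100 * 128.7 / 352.3 = 36.5%

36.5


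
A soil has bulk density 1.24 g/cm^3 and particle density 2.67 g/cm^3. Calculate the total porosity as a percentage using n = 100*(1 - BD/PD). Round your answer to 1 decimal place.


Step 1: Formula: n = 100 * (1 - BD / PD)
Step 2: n = 100 * (1 - 1.24 / 2.67)
Step 3: n = 100 * (1 - 0.46442)
Step 4: n = 53.6%

53.6


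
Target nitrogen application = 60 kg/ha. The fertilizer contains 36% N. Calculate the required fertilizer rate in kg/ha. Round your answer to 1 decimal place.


Step 1: Fertilizer rate = target N / (N content / 100)
Step 2: Rate = 60 / (36 / 100)
Step 3: Rate = 60 / 0.36
Step 4: Rate = 166.7 kg/ha

166.7


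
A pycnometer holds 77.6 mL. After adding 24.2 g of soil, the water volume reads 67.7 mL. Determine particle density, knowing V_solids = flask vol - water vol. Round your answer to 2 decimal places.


Step 1: Volume of solids = flask volume - water volume with soil
Step 2: V_solids = 77.6 - 67.7 = 9.9 mL
Step 3: Particle density = mass / V_solids = 24.2 / 9.9 = 2.44 g/cm^3

2.44


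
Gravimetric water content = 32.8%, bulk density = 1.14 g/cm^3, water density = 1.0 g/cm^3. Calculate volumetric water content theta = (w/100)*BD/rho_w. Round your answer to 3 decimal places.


Step 1: theta = (w / 100) * BD / rho_w
Step 2: theta = (32.8 / 100) * 1.14 / 1.0
Step 3: theta = 0.328 * 1.14
Step 4: theta = 0.374

0.374


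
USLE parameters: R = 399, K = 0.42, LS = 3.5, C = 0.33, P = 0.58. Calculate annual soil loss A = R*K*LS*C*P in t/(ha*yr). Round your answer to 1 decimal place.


Step 1: A = R * K * LS * C * P
Step 2: R * K = 399 * 0.42 = 167.58
Step 3: (R*K) * LS = 167.58 * 3.5 = 586.53
Step 4: * C * P = 586.53 * 0.33 * 0.58 = 112.3
Step 5: A = 112.3 t/(ha*yr)

112.3


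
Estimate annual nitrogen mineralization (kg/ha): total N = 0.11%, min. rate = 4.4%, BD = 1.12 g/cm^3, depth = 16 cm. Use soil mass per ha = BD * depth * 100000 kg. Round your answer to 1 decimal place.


Step 1: Soil mass per ha = BD * depth * 100000 = 1.12 * 16 * 100000 = 1792000 kg
Step 2: Total N pool = soil mass * N%/100 = 1792000 * 0.11/100 = 1971.2 kg/ha
Step 3: N mineralized = N pool * rate%/100 = 1971.2 * 4.4/100 = 86.7 kg/ha/yr

86.7


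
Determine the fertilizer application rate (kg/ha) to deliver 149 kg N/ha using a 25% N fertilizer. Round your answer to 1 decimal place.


Step 1: Fertilizer rate = target N / (N content / 100)
Step 2: Rate = 149 / (25 / 100)
Step 3: Rate = 149 / 0.25
Step 4: Rate = 596.0 kg/ha

596.0


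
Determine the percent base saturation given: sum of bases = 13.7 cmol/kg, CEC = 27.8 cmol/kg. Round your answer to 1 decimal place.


Step 1: BS = 100 * (sum of bases) / CEC
Step 2: BS = 100 * 13.7 / 27.8
Step 3: BS = 49.3%

49.3


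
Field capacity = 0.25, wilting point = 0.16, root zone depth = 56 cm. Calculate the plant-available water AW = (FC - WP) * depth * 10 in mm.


Step 1: Available water = (FC - WP) * depth * 10
Step 2: AW = (0.25 - 0.16) * 56 * 10
Step 3: AW = 0.09 * 56 * 10
Step 4: AW = 50.4 mm

50.4


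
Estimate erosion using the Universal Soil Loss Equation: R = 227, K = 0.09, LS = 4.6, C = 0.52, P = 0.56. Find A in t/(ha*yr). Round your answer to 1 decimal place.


Step 1: A = R * K * LS * C * P
Step 2: R * K = 227 * 0.09 = 20.43
Step 3: (R*K) * LS = 20.43 * 4.6 = 93.978
Step 4: * C * P = 93.978 * 0.52 * 0.56 = 27.4
Step 5: A = 27.4 t/(ha*yr)

27.4


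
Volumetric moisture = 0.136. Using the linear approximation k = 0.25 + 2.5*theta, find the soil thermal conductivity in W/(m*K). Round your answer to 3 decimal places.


Step 1: k = 0.25 + 2.5 * theta
Step 2: k = 0.25 + 2.5 * 0.136
Step 3: k = 0.25 + 0.34
Step 4: k = 0.59 W/(m*K)

0.59


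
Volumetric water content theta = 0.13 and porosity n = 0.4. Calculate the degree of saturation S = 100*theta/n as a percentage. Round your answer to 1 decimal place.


Step 1: S = 100 * theta_v / n
Step 2: S = 100 * 0.13 / 0.4
Step 3: S = 32.5%

32.5


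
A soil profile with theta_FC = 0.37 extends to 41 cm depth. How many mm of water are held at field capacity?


Step 1: Water (mm) = theta_FC * depth (cm) * 10
Step 2: Water = 0.37 * 41 * 10
Step 3: Water = 151.7 mm

151.7


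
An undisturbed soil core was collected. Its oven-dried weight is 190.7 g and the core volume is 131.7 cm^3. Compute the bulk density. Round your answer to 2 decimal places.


Step 1: Identify the formula: BD = dry mass / volume
Step 2: Substitute values: BD = 190.7 / 131.7
Step 3: BD = 1.45 g/cm^3

1.45


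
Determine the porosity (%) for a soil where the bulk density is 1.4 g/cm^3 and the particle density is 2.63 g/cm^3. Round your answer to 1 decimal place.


Step 1: Formula: n = 100 * (1 - BD / PD)
Step 2: n = 100 * (1 - 1.4 / 2.63)
Step 3: n = 100 * (1 - 0.53232)
Step 4: n = 46.8%

46.8


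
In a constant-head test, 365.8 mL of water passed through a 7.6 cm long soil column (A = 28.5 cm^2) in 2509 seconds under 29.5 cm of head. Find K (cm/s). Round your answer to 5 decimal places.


Step 1: K = Q * L / (A * t * h)
Step 2: Numerator = 365.8 * 7.6 = 2780.08
Step 3: Denominator = 28.5 * 2509 * 29.5 = 2109441.75
Step 4: K = 2780.08 / 2109441.75 = 0.00132 cm/s

0.00132


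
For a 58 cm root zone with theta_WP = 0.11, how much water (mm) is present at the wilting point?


Step 1: Water (mm) = theta_WP * depth * 10
Step 2: Water = 0.11 * 58 * 10
Step 3: Water = 63.8 mm

63.8


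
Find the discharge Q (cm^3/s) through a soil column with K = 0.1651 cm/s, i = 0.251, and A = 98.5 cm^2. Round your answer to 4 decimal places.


Step 1: Apply Darcy's law: Q = K * i * A
Step 2: Q = 0.1651 * 0.251 * 98.5
Step 3: Q = 4.0818 cm^3/s

4.0818


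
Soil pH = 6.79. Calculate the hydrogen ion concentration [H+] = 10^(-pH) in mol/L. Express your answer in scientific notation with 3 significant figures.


Step 1: [H+] = 10^(-pH)
Step 2: [H+] = 10^(-6.79)
Step 3: [H+] = 1.62e-07 mol/L

1.62e-07


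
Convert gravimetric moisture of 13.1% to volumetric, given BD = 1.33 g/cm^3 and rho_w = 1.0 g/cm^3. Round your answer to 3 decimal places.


Step 1: theta = (w / 100) * BD / rho_w
Step 2: theta = (13.1 / 100) * 1.33 / 1.0
Step 3: theta = 0.131 * 1.33
Step 4: theta = 0.174

0.174


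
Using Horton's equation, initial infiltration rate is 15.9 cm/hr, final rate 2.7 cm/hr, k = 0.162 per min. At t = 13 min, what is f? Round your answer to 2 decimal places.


Step 1: f = fc + (f0 - fc) * exp(-k * t)
Step 2: exp(-0.162 * 13) = 0.121724
Step 3: f = 2.7 + (15.9 - 2.7) * 0.121724
Step 4: f = 2.7 + 13.2 * 0.121724
Step 5: f = 4.31 cm/hr

4.31


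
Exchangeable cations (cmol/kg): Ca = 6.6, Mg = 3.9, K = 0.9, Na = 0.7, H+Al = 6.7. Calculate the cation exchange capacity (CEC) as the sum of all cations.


Step 1: CEC = Ca + Mg + K + Na + (H+Al)
Step 2: CEC = 6.6 + 3.9 + 0.9 + 0.7 + 6.7
Step 3: CEC = 18.8 cmol/kg

18.8


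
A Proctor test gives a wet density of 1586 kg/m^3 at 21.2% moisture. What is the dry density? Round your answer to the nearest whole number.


Step 1: Dry density = wet density / (1 + w/100)
Step 2: Dry density = 1586 / (1 + 21.2/100)
Step 3: Dry density = 1586 / 1.212
Step 4: Dry density = 1309 kg/m^3

1309


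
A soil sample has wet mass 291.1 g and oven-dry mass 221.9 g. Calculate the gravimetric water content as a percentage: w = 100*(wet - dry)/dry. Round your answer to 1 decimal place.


Step 1: Water mass = wet - dry = 291.1 - 221.9 = 69.2 g
Step 2: w = 100 * water mass / dry mass
Step 3: w = 100 * 69.2 / 221.9 = 31.2%

31.2


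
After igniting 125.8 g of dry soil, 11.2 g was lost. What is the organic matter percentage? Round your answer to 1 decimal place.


Step 1: OM% = 100 * LOI / sample mass
Step 2: OM = 100 * 11.2 / 125.8
Step 3: OM = 8.9%

8.9


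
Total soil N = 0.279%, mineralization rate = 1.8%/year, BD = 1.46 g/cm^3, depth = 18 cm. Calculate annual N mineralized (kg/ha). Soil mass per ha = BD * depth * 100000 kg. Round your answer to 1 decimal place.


Step 1: Soil mass per ha = BD * depth * 100000 = 1.46 * 18 * 100000 = 2628000 kg
Step 2: Total N pool = soil mass * N%/100 = 2628000 * 0.279/100 = 7332.12 kg/ha
Step 3: N mineralized = N pool * rate%/100 = 7332.12 * 1.8/100 = 132.0 kg/ha/yr

132.0


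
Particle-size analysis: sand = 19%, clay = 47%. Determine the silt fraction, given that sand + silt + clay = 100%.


Step 1: sand + silt + clay = 100%
Step 2: silt = 100 - sand - clay
Step 3: silt = 100 - 19 - 47
Step 4: silt = 34%

34


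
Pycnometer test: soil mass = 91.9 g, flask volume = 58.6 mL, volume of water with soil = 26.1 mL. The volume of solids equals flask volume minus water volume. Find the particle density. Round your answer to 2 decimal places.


Step 1: Volume of solids = flask volume - water volume with soil
Step 2: V_solids = 58.6 - 26.1 = 32.5 mL
Step 3: Particle density = mass / V_solids = 91.9 / 32.5 = 2.83 g/cm^3

2.83


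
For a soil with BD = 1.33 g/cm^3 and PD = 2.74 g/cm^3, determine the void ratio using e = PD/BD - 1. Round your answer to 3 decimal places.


Step 1: e = PD / BD - 1
Step 2: e = 2.74 / 1.33 - 1
Step 3: e = 2.06015 - 1
Step 4: e = 1.06

1.06


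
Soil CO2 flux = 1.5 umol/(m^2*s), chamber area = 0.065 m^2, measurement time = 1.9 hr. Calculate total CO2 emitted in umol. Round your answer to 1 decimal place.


Step 1: Convert time to seconds: 1.9 hr * 3600 = 6840.0 s
Step 2: Total = flux * area * time_s
Step 3: Total = 1.5 * 0.065 * 6840.0
Step 4: Total = 666.9 umol

666.9


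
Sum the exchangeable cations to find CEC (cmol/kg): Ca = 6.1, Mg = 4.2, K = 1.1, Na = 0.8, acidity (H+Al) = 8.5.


Step 1: CEC = Ca + Mg + K + Na + (H+Al)
Step 2: CEC = 6.1 + 4.2 + 1.1 + 0.8 + 8.5
Step 3: CEC = 20.7 cmol/kg

20.7


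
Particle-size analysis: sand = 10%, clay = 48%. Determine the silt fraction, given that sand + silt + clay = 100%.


Step 1: sand + silt + clay = 100%
Step 2: silt = 100 - sand - clay
Step 3: silt = 100 - 10 - 48
Step 4: silt = 42%

42


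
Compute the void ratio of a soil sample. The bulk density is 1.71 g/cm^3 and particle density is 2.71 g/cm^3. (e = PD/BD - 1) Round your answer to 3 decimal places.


Step 1: e = PD / BD - 1
Step 2: e = 2.71 / 1.71 - 1
Step 3: e = 1.5848 - 1
Step 4: e = 0.585

0.585


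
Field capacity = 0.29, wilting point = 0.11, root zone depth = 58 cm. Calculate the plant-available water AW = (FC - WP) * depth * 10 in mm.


Step 1: Available water = (FC - WP) * depth * 10
Step 2: AW = (0.29 - 0.11) * 58 * 10
Step 3: AW = 0.18 * 58 * 10
Step 4: AW = 104.4 mm

104.4


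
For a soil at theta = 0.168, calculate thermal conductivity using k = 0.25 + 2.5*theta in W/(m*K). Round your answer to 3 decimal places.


Step 1: k = 0.25 + 2.5 * theta
Step 2: k = 0.25 + 2.5 * 0.168
Step 3: k = 0.25 + 0.42
Step 4: k = 0.67 W/(m*K)

0.67


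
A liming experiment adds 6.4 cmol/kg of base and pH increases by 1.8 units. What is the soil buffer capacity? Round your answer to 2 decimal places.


Step 1: BC = change in base / change in pH
Step 2: BC = 6.4 / 1.8
Step 3: BC = 3.56 cmol/(kg*pH unit)

3.56


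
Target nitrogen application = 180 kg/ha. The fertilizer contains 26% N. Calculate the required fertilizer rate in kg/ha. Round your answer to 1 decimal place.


Step 1: Fertilizer rate = target N / (N content / 100)
Step 2: Rate = 180 / (26 / 100)
Step 3: Rate = 180 / 0.26
Step 4: Rate = 692.3 kg/ha

692.3


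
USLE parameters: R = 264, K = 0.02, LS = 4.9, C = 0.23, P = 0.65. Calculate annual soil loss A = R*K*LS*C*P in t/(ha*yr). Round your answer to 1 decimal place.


Step 1: A = R * K * LS * C * P
Step 2: R * K = 264 * 0.02 = 5.28
Step 3: (R*K) * LS = 5.28 * 4.9 = 25.872
Step 4: * C * P = 25.872 * 0.23 * 0.65 = 3.9
Step 5: A = 3.9 t/(ha*yr)

3.9


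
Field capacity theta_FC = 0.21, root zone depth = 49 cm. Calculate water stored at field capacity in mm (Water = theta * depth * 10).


Step 1: Water (mm) = theta_FC * depth (cm) * 10
Step 2: Water = 0.21 * 49 * 10
Step 3: Water = 102.9 mm

102.9


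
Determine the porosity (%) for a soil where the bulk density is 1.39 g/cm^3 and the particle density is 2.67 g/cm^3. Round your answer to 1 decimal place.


Step 1: Formula: n = 100 * (1 - BD / PD)
Step 2: n = 100 * (1 - 1.39 / 2.67)
Step 3: n = 100 * (1 - 0.5206)
Step 4: n = 47.9%

47.9


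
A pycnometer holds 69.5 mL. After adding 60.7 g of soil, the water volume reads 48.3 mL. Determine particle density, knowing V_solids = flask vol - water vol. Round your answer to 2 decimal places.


Step 1: Volume of solids = flask volume - water volume with soil
Step 2: V_solids = 69.5 - 48.3 = 21.2 mL
Step 3: Particle density = mass / V_solids = 60.7 / 21.2 = 2.86 g/cm^3

2.86


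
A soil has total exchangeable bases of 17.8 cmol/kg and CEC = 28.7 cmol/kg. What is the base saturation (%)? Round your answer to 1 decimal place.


Step 1: BS = 100 * (sum of bases) / CEC
Step 2: BS = 100 * 17.8 / 28.7
Step 3: BS = 62.0%

62.0


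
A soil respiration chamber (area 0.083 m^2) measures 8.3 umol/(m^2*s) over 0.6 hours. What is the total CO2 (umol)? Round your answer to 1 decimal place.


Step 1: Convert time to seconds: 0.6 hr * 3600 = 2160.0 s
Step 2: Total = flux * area * time_s
Step 3: Total = 8.3 * 0.083 * 2160.0
Step 4: Total = 1488.0 umol

1488.0


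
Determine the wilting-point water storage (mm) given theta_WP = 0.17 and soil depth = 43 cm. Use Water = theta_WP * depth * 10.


Step 1: Water (mm) = theta_WP * depth * 10
Step 2: Water = 0.17 * 43 * 10
Step 3: Water = 73.1 mm

73.1


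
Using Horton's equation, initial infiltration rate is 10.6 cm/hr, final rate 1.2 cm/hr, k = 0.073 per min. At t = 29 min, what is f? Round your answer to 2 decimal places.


Step 1: f = fc + (f0 - fc) * exp(-k * t)
Step 2: exp(-0.073 * 29) = 0.120392
Step 3: f = 1.2 + (10.6 - 1.2) * 0.120392
Step 4: f = 1.2 + 9.4 * 0.120392
Step 5: f = 2.33 cm/hr

2.33


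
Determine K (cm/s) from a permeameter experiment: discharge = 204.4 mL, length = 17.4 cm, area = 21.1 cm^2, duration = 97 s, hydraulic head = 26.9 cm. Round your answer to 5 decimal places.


Step 1: K = Q * L / (A * t * h)
Step 2: Numerator = 204.4 * 17.4 = 3556.56
Step 3: Denominator = 21.1 * 97 * 26.9 = 55056.23
Step 4: K = 3556.56 / 55056.23 = 0.0646 cm/s

0.0646


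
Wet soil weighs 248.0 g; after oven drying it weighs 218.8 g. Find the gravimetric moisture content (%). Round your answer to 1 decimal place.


Step 1: Water mass = wet - dry = 248.0 - 218.8 = 29.2 g
Step 2: w = 100 * water mass / dry mass
Step 3: w = 100 * 29.2 / 218.8 = 13.3%

13.3


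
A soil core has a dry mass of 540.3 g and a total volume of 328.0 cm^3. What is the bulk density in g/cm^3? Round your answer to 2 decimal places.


Step 1: Identify the formula: BD = dry mass / volume
Step 2: Substitute values: BD = 540.3 / 328.0
Step 3: BD = 1.65 g/cm^3

1.65


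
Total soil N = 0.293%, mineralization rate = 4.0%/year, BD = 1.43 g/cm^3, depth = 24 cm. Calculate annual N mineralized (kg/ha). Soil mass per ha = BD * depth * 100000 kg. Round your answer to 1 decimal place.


Step 1: Soil mass per ha = BD * depth * 100000 = 1.43 * 24 * 100000 = 3432000 kg
Step 2: Total N pool = soil mass * N%/100 = 3432000 * 0.293/100 = 10055.76 kg/ha
Step 3: N mineralized = N pool * rate%/100 = 10055.76 * 4.0/100 = 402.2 kg/ha/yr

402.2


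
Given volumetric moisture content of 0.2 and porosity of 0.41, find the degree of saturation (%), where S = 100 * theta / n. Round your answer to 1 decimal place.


Step 1: S = 100 * theta_v / n
Step 2: S = 100 * 0.2 / 0.41
Step 3: S = 48.8%

48.8


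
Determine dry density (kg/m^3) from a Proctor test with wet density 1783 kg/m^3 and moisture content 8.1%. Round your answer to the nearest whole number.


Step 1: Dry density = wet density / (1 + w/100)
Step 2: Dry density = 1783 / (1 + 8.1/100)
Step 3: Dry density = 1783 / 1.081
Step 4: Dry density = 1649 kg/m^3

1649


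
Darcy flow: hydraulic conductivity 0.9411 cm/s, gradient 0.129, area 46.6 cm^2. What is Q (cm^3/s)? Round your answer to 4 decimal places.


Step 1: Apply Darcy's law: Q = K * i * A
Step 2: Q = 0.9411 * 0.129 * 46.6
Step 3: Q = 5.6573 cm^3/s

5.6573


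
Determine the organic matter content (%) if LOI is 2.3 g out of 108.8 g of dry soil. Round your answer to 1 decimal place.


Step 1: OM% = 100 * LOI / sample mass
Step 2: OM = 100 * 2.3 / 108.8
Step 3: OM = 2.1%

2.1


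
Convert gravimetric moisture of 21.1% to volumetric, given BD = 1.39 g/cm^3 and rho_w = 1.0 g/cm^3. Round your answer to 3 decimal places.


Step 1: theta = (w / 100) * BD / rho_w
Step 2: theta = (21.1 / 100) * 1.39 / 1.0
Step 3: theta = 0.211 * 1.39
Step 4: theta = 0.293

0.293


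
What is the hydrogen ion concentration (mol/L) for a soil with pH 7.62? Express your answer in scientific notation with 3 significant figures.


Step 1: [H+] = 10^(-pH)
Step 2: [H+] = 10^(-7.62)
Step 3: [H+] = 2.40e-08 mol/L

2.40e-08


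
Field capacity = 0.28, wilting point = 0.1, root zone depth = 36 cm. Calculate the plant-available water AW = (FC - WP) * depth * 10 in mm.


Step 1: Available water = (FC - WP) * depth * 10
Step 2: AW = (0.28 - 0.1) * 36 * 10
Step 3: AW = 0.18 * 36 * 10
Step 4: AW = 64.8 mm

64.8


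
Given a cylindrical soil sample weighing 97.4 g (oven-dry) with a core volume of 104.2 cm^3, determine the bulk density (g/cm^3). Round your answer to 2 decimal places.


Step 1: Identify the formula: BD = dry mass / volume
Step 2: Substitute values: BD = 97.4 / 104.2
Step 3: BD = 0.93 g/cm^3

0.93


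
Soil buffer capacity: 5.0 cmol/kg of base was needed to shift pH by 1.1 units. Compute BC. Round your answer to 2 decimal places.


Step 1: BC = change in base / change in pH
Step 2: BC = 5.0 / 1.1
Step 3: BC = 4.55 cmol/(kg*pH unit)

4.55


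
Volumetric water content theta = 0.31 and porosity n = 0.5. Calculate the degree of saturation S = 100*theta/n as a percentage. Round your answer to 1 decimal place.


Step 1: S = 100 * theta_v / n
Step 2: S = 100 * 0.31 / 0.5
Step 3: S = 62.0%

62.0


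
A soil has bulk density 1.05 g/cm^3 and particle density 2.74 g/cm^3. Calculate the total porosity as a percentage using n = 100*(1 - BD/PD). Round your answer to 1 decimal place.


Step 1: Formula: n = 100 * (1 - BD / PD)
Step 2: n = 100 * (1 - 1.05 / 2.74)
Step 3: n = 100 * (1 - 0.38321)
Step 4: n = 61.7%

61.7


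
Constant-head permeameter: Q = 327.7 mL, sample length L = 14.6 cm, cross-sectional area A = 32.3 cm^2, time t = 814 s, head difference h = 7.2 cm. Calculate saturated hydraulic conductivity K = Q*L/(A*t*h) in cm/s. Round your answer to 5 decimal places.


Step 1: K = Q * L / (A * t * h)
Step 2: Numerator = 327.7 * 14.6 = 4784.42
Step 3: Denominator = 32.3 * 814 * 7.2 = 189303.84
Step 4: K = 4784.42 / 189303.84 = 0.02527 cm/s

0.02527


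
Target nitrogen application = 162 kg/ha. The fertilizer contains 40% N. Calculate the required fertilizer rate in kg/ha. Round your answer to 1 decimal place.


Step 1: Fertilizer rate = target N / (N content / 100)
Step 2: Rate = 162 / (40 / 100)
Step 3: Rate = 162 / 0.4
Step 4: Rate = 405.0 kg/ha

405.0


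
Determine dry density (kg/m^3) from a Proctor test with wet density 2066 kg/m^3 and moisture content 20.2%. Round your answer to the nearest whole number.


Step 1: Dry density = wet density / (1 + w/100)
Step 2: Dry density = 2066 / (1 + 20.2/100)
Step 3: Dry density = 2066 / 1.202
Step 4: Dry density = 1719 kg/m^3

1719


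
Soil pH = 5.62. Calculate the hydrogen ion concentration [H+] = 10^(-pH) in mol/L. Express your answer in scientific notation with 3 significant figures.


Step 1: [H+] = 10^(-pH)
Step 2: [H+] = 10^(-5.62)
Step 3: [H+] = 2.40e-06 mol/L

2.40e-06


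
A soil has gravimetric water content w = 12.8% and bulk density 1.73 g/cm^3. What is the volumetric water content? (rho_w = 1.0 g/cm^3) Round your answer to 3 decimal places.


Step 1: theta = (w / 100) * BD / rho_w
Step 2: theta = (12.8 / 100) * 1.73 / 1.0
Step 3: theta = 0.128 * 1.73
Step 4: theta = 0.221

0.221


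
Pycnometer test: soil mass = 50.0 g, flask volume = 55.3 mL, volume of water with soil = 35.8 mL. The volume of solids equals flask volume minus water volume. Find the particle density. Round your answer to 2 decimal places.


Step 1: Volume of solids = flask volume - water volume with soil
Step 2: V_solids = 55.3 - 35.8 = 19.5 mL
Step 3: Particle density = mass / V_solids = 50.0 / 19.5 = 2.56 g/cm^3

2.56


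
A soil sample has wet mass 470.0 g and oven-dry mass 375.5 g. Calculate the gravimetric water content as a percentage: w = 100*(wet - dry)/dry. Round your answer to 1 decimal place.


Step 1: Water mass = wet - dry = 470.0 - 375.5 = 94.5 g
Step 2: w = 100 * water mass / dry mass
Step 3: w = 100 * 94.5 / 375.5 = 25.2%

25.2


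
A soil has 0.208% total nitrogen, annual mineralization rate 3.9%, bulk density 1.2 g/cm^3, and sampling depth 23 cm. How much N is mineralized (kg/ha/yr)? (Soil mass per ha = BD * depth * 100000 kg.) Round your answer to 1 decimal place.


Step 1: Soil mass per ha = BD * depth * 100000 = 1.2 * 23 * 100000 = 2760000 kg
Step 2: Total N pool = soil mass * N%/100 = 2760000 * 0.208/100 = 5740.8 kg/ha
Step 3: N mineralized = N pool * rate%/100 = 5740.8 * 3.9/100 = 223.9 kg/ha/yr

223.9


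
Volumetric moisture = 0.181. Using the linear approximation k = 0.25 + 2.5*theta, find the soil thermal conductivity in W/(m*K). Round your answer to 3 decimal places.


Step 1: k = 0.25 + 2.5 * theta
Step 2: k = 0.25 + 2.5 * 0.181
Step 3: k = 0.25 + 0.453
Step 4: k = 0.703 W/(m*K)

0.703


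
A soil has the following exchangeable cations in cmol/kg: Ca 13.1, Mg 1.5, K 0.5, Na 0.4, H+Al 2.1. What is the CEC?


Step 1: CEC = Ca + Mg + K + Na + (H+Al)
Step 2: CEC = 13.1 + 1.5 + 0.5 + 0.4 + 2.1
Step 3: CEC = 17.6 cmol/kg

17.6


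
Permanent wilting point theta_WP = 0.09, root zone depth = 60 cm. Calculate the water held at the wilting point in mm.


Step 1: Water (mm) = theta_WP * depth * 10
Step 2: Water = 0.09 * 60 * 10
Step 3: Water = 54.0 mm

54.0


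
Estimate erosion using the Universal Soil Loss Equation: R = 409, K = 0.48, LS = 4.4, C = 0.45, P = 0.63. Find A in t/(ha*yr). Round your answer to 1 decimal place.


Step 1: A = R * K * LS * C * P
Step 2: R * K = 409 * 0.48 = 196.32
Step 3: (R*K) * LS = 196.32 * 4.4 = 863.808
Step 4: * C * P = 863.808 * 0.45 * 0.63 = 244.9
Step 5: A = 244.9 t/(ha*yr)

244.9


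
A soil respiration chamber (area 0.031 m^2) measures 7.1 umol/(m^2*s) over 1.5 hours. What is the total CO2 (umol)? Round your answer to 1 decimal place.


Step 1: Convert time to seconds: 1.5 hr * 3600 = 5400.0 s
Step 2: Total = flux * area * time_s
Step 3: Total = 7.1 * 0.031 * 5400.0
Step 4: Total = 1188.5 umol

1188.5


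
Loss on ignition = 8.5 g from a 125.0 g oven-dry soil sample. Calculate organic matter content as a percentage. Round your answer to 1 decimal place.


Step 1: OM% = 100 * LOI / sample mass
Step 2: OM = 100 * 8.5 / 125.0
Step 3: OM = 6.8%

6.8


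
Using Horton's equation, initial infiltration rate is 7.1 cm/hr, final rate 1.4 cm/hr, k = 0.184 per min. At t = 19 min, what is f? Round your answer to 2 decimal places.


Step 1: f = fc + (f0 - fc) * exp(-k * t)
Step 2: exp(-0.184 * 19) = 0.030318
Step 3: f = 1.4 + (7.1 - 1.4) * 0.030318
Step 4: f = 1.4 + 5.7 * 0.030318
Step 5: f = 1.57 cm/hr

1.57


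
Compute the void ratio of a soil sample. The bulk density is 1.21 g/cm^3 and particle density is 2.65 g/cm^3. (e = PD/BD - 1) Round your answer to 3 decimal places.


Step 1: e = PD / BD - 1
Step 2: e = 2.65 / 1.21 - 1
Step 3: e = 2.19008 - 1
Step 4: e = 1.19

1.19


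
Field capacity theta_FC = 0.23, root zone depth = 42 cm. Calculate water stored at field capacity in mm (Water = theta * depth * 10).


Step 1: Water (mm) = theta_FC * depth (cm) * 10
Step 2: Water = 0.23 * 42 * 10
Step 3: Water = 96.6 mm

96.6


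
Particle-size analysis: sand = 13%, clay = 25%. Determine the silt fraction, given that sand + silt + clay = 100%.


Step 1: sand + silt + clay = 100%
Step 2: silt = 100 - sand - clay
Step 3: silt = 100 - 13 - 25
Step 4: silt = 62%

62


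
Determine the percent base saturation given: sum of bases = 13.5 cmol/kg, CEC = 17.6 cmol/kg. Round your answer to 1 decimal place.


Step 1: BS = 100 * (sum of bases) / CEC
Step 2: BS = 100 * 13.5 / 17.6
Step 3: BS = 76.7%

76.7


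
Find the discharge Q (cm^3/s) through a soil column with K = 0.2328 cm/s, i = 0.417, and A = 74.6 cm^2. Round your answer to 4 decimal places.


Step 1: Apply Darcy's law: Q = K * i * A
Step 2: Q = 0.2328 * 0.417 * 74.6
Step 3: Q = 7.242 cm^3/s

7.242


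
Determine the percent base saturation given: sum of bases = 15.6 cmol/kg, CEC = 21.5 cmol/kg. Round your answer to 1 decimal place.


Step 1: BS = 100 * (sum of bases) / CEC
Step 2: BS = 100 * 15.6 / 21.5
Step 3: BS = 72.6%

72.6


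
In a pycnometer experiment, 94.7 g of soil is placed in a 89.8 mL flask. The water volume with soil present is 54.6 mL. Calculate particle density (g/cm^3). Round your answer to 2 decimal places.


Step 1: Volume of solids = flask volume - water volume with soil
Step 2: V_solids = 89.8 - 54.6 = 35.2 mL
Step 3: Particle density = mass / V_solids = 94.7 / 35.2 = 2.69 g/cm^3

2.69


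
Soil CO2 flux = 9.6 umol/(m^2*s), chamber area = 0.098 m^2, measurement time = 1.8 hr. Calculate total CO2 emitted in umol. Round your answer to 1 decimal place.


Step 1: Convert time to seconds: 1.8 hr * 3600 = 6480.0 s
Step 2: Total = flux * area * time_s
Step 3: Total = 9.6 * 0.098 * 6480.0
Step 4: Total = 6096.4 umol

6096.4


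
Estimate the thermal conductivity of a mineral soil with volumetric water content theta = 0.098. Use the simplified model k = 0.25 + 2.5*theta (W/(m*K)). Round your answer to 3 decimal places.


Step 1: k = 0.25 + 2.5 * theta
Step 2: k = 0.25 + 2.5 * 0.098
Step 3: k = 0.25 + 0.245
Step 4: k = 0.495 W/(m*K)

0.495


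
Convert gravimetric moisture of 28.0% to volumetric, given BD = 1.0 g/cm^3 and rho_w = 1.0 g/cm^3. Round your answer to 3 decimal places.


Step 1: theta = (w / 100) * BD / rho_w
Step 2: theta = (28.0 / 100) * 1.0 / 1.0
Step 3: theta = 0.28 * 1.0
Step 4: theta = 0.28

0.28


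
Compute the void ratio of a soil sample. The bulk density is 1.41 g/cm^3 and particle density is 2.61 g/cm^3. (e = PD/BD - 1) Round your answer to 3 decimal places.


Step 1: e = PD / BD - 1
Step 2: e = 2.61 / 1.41 - 1
Step 3: e = 1.85106 - 1
Step 4: e = 0.851

0.851


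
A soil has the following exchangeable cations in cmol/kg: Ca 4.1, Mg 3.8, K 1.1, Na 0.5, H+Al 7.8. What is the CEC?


Step 1: CEC = Ca + Mg + K + Na + (H+Al)
Step 2: CEC = 4.1 + 3.8 + 1.1 + 0.5 + 7.8
Step 3: CEC = 17.3 cmol/kg

17.3


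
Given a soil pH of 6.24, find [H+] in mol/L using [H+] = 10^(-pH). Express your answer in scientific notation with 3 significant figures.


Step 1: [H+] = 10^(-pH)
Step 2: [H+] = 10^(-6.24)
Step 3: [H+] = 5.75e-07 mol/L

5.75e-07


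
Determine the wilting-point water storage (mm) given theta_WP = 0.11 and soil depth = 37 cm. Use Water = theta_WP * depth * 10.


Step 1: Water (mm) = theta_WP * depth * 10
Step 2: Water = 0.11 * 37 * 10
Step 3: Water = 40.7 mm

40.7


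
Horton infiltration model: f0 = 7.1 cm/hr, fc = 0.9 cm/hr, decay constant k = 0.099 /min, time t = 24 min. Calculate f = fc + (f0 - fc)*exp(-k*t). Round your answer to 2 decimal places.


Step 1: f = fc + (f0 - fc) * exp(-k * t)
Step 2: exp(-0.099 * 24) = 0.092922
Step 3: f = 0.9 + (7.1 - 0.9) * 0.092922
Step 4: f = 0.9 + 6.2 * 0.092922
Step 5: f = 1.48 cm/hr

1.48


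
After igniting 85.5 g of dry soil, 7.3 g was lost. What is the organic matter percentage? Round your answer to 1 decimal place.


Step 1: OM% = 100 * LOI / sample mass
Step 2: OM = 100 * 7.3 / 85.5
Step 3: OM = 8.5%

8.5


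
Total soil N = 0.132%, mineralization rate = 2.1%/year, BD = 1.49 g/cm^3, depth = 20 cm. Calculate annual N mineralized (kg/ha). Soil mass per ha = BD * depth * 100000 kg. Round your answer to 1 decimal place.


Step 1: Soil mass per ha = BD * depth * 100000 = 1.49 * 20 * 100000 = 2980000 kg
Step 2: Total N pool = soil mass * N%/100 = 2980000 * 0.132/100 = 3933.6 kg/ha
Step 3: N mineralized = N pool * rate%/100 = 3933.6 * 2.1/100 = 82.6 kg/ha/yr

82.6


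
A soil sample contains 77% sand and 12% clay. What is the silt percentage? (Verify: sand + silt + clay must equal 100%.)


Step 1: sand + silt + clay = 100%
Step 2: silt = 100 - sand - clay
Step 3: silt = 100 - 77 - 12
Step 4: silt = 11%

11


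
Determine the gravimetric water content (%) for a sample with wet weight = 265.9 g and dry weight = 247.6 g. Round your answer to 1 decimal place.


Step 1: Water mass = wet - dry = 265.9 - 247.6 = 18.3 g
Step 2: w = 100 * water mass / dry mass
Step 3: w = 100 * 18.3 / 247.6 = 7.4%

7.4


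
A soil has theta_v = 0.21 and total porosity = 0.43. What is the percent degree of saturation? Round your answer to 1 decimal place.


Step 1: S = 100 * theta_v / n
Step 2: S = 100 * 0.21 / 0.43
Step 3: S = 48.8%

48.8


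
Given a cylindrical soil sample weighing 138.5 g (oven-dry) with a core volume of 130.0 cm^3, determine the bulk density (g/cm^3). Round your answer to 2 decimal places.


Step 1: Identify the formula: BD = dry mass / volume
Step 2: Substitute values: BD = 138.5 / 130.0
Step 3: BD = 1.07 g/cm^3

1.07


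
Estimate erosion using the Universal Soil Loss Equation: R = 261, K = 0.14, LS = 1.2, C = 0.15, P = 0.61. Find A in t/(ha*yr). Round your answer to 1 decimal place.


Step 1: A = R * K * LS * C * P
Step 2: R * K = 261 * 0.14 = 36.54
Step 3: (R*K) * LS = 36.54 * 1.2 = 43.848
Step 4: * C * P = 43.848 * 0.15 * 0.61 = 4.0
Step 5: A = 4.0 t/(ha*yr)

4.0


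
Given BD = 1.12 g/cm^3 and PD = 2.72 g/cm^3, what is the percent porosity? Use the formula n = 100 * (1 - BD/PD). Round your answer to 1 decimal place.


Step 1: Formula: n = 100 * (1 - BD / PD)
Step 2: n = 100 * (1 - 1.12 / 2.72)
Step 3: n = 100 * (1 - 0.41176)
Step 4: n = 58.8%

58.8


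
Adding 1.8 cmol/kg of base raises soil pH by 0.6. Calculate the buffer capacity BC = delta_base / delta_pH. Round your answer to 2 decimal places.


Step 1: BC = change in base / change in pH
Step 2: BC = 1.8 / 0.6
Step 3: BC = 3.0 cmol/(kg*pH unit)

3.0


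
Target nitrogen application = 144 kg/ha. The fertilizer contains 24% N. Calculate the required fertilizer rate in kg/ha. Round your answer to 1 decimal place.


Step 1: Fertilizer rate = target N / (N content / 100)
Step 2: Rate = 144 / (24 / 100)
Step 3: Rate = 144 / 0.24
Step 4: Rate = 600.0 kg/ha

600.0


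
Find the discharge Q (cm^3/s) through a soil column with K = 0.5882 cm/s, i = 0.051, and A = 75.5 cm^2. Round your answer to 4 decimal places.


Step 1: Apply Darcy's law: Q = K * i * A
Step 2: Q = 0.5882 * 0.051 * 75.5
Step 3: Q = 2.2649 cm^3/s

2.2649


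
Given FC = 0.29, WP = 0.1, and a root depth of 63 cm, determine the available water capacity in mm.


Step 1: Available water = (FC - WP) * depth * 10
Step 2: AW = (0.29 - 0.1) * 63 * 10
Step 3: AW = 0.19 * 63 * 10
Step 4: AW = 119.7 mm

119.7


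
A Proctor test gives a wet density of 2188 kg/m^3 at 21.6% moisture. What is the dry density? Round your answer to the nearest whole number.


Step 1: Dry density = wet density / (1 + w/100)
Step 2: Dry density = 2188 / (1 + 21.6/100)
Step 3: Dry density = 2188 / 1.216
Step 4: Dry density = 1799 kg/m^3

1799


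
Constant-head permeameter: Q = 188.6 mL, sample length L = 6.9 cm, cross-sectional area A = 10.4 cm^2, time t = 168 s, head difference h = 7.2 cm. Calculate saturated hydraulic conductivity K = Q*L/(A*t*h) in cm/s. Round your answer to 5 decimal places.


Step 1: K = Q * L / (A * t * h)
Step 2: Numerator = 188.6 * 6.9 = 1301.34
Step 3: Denominator = 10.4 * 168 * 7.2 = 12579.84
Step 4: K = 1301.34 / 12579.84 = 0.10345 cm/s

0.10345


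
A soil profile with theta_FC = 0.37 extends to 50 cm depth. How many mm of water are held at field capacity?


Step 1: Water (mm) = theta_FC * depth (cm) * 10
Step 2: Water = 0.37 * 50 * 10
Step 3: Water = 185.0 mm

185.0


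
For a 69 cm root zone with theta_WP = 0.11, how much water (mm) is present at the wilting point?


Step 1: Water (mm) = theta_WP * depth * 10
Step 2: Water = 0.11 * 69 * 10
Step 3: Water = 75.9 mm

75.9


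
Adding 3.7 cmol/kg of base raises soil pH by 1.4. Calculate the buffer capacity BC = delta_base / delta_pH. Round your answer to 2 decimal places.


Step 1: BC = change in base / change in pH
Step 2: BC = 3.7 / 1.4
Step 3: BC = 2.64 cmol/(kg*pH unit)

2.64


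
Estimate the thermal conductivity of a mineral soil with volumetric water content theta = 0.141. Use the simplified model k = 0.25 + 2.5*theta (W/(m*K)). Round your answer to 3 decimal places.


Step 1: k = 0.25 + 2.5 * theta
Step 2: k = 0.25 + 2.5 * 0.141
Step 3: k = 0.25 + 0.353
Step 4: k = 0.603 W/(m*K)

0.603


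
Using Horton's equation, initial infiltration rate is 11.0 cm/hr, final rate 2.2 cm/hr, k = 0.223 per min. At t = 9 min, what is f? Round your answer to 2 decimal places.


Step 1: f = fc + (f0 - fc) * exp(-k * t)
Step 2: exp(-0.223 * 9) = 0.134391
Step 3: f = 2.2 + (11.0 - 2.2) * 0.134391
Step 4: f = 2.2 + 8.8 * 0.134391
Step 5: f = 3.38 cm/hr

3.38


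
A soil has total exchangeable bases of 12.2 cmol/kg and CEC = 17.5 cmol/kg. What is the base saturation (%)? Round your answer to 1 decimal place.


Step 1: BS = 100 * (sum of bases) / CEC
Step 2: BS = 100 * 12.2 / 17.5
Step 3: BS = 69.7%

69.7


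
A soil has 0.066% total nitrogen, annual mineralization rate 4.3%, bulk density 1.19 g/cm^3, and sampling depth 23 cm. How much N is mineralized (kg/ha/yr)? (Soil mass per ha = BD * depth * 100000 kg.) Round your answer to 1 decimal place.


Step 1: Soil mass per ha = BD * depth * 100000 = 1.19 * 23 * 100000 = 2737000 kg
Step 2: Total N pool = soil mass * N%/100 = 2737000 * 0.066/100 = 1806.42 kg/ha
Step 3: N mineralized = N pool * rate%/100 = 1806.42 * 4.3/100 = 77.7 kg/ha/yr

77.7


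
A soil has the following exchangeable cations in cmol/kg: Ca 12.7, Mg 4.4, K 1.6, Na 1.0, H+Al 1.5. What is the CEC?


Step 1: CEC = Ca + Mg + K + Na + (H+Al)
Step 2: CEC = 12.7 + 4.4 + 1.6 + 1.0 + 1.5
Step 3: CEC = 21.2 cmol/kg

21.2


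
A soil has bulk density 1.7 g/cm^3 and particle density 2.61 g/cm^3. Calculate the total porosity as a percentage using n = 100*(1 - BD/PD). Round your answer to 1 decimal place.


Step 1: Formula: n = 100 * (1 - BD / PD)
Step 2: n = 100 * (1 - 1.7 / 2.61)
Step 3: n = 100 * (1 - 0.65134)
Step 4: n = 34.9%

34.9
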